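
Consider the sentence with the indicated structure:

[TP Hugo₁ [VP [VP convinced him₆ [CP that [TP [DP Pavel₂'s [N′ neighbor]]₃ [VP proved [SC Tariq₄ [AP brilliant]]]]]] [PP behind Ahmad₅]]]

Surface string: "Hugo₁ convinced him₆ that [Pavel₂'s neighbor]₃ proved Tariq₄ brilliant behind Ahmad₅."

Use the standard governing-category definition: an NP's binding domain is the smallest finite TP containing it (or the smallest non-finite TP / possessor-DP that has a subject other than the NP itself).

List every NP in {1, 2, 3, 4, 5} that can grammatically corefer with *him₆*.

*him* is a pronoun, so Principle B applies: it must be free in its binding domain.
Binding domain of *him₆*: the matrix TP, whose subject is Hugo₁.
*Hugo₁* c-commands the pronoun within its binding domain → coindexation would violate Principle B.
*Pavel₂*: the pronoun c-commands this R-expression → coindexation would violate Principle C on *Pavel₂*.
*[Pavel₂'s neighbor]₃*: the pronoun c-commands this R-expression → coindexation would violate Principle C on *[Pavel₂'s neighbor]₃*.
*Tariq₄*: the pronoun c-commands this R-expression → coindexation would violate Principle C on *Tariq₄*.
*Ahmad₅* and the pronoun do not c-command one another → neither Principle B nor Principle C is at stake; coindexation permitted.

{5}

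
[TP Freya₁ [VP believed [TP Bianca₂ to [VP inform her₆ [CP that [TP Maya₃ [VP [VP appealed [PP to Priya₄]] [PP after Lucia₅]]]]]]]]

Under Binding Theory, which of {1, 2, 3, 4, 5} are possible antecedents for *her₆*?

{1}

*her* is a pronoun, so Principle B applies: it must be free in its binding domain.
Binding domain of *her₆*: the embedded TP, whose subject is Bianca₂.
*Freya₁* c-commands the pronoun but from outside its binding domain, and is not c-commanded by it → coindexation permitted.
*Bianca₂* c-commands the pronoun within its binding domain → coindexation would violate Principle B.
*Maya₃*: the pronoun c-commands this R-expression → coindexation would violate Principle C on *Maya₃*.
*Priya₄*: the pronoun c-commands this R-expression → coindexation would violate Principle C on *Priya₄*.
*Lucia₅*: the pronoun c-commands this R-expression → coindexation would violate Principle C on *Lucia₅*.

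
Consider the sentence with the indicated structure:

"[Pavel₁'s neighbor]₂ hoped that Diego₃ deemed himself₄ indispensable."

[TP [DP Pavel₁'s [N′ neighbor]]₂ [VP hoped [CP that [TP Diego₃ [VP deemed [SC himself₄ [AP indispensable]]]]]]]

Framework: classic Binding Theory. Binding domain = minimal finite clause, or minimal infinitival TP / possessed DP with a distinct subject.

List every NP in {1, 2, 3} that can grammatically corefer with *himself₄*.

*himself* is an anaphor, so Principle A applies: it must be bound in its binding domain.
Binding domain of *himself₄*: the embedded TP, whose subject is Diego₃.
*Pavel₁* does not c-command the anaphor → cannot bind it.
*[Pavel₁'s neighbor]₂* c-commands the anaphor but is outside its binding domain → cannot satisfy Principle A.
*Diego₃* c-commands the anaphor within its binding domain → licit binder.

{3}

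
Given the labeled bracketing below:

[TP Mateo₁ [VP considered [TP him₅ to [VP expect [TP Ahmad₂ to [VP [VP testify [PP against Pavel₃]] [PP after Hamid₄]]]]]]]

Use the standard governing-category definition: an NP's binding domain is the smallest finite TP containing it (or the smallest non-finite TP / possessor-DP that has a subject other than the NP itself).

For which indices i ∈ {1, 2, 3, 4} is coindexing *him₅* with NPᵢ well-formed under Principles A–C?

none

*him* is a pronoun, so Principle B applies: it must be free in its binding domain.
Binding domain of *him₅*: the matrix TP, whose subject is Mateo₁.
*Mateo₁* c-commands the pronoun within its binding domain → coindexation would violate Principle B.
*Ahmad₂*: the pronoun c-commands this R-expression → coindexation would violate Principle C on *Ahmad₂*.
*Pavel₃*: the pronoun c-commands this R-expression → coindexation would violate Principle C on *Pavel₃*.
*Hamid₄*: the pronoun c-commands this R-expression → coindexation would violate Principle C on *Hamid₄*.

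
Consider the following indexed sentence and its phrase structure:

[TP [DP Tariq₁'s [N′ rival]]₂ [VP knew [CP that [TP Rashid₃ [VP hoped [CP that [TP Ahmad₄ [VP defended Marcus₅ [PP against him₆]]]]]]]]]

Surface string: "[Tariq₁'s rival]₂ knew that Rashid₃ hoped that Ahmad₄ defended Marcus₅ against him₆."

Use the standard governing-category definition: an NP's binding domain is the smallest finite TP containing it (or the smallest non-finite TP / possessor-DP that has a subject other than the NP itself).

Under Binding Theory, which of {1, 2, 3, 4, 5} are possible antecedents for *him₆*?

{1, 2, 3}

*him* is a pronoun, so Principle B applies: it must be free in its binding domain.
Binding domain of *him₆*: the embedded TP, whose subject is Ahmad₄.
*Tariq₁* and the pronoun do not c-command one another → neither Principle B nor Principle C is at stake; coindexation permitted.
*[Tariq₁'s rival]₂* c-commands the pronoun but from outside its binding domain, and is not c-commanded by it → coindexation permitted.
*Rashid₃* c-commands the pronoun but from outside its binding domain, and is not c-commanded by it → coindexation permitted.
*Ahmad₄* c-commands the pronoun within its binding domain → coindexation would violate Principle B.
*Marcus₅* c-commands the pronoun within its binding domain → coindexation would violate Principle B.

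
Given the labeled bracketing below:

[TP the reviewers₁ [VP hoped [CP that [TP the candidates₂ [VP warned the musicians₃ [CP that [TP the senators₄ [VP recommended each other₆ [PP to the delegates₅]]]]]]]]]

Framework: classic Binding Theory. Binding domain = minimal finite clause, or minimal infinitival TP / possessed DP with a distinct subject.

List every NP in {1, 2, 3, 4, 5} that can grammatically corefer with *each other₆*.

*each other* is an anaphor, so Principle A applies: it must be bound in its binding domain.
Binding domain of *each other₆*: the embedded TP, whose subject is the senators₄.
*the reviewers₁* c-commands the anaphor but is outside its binding domain → cannot satisfy Principle A.
*the candidates₂* c-commands the anaphor but is outside its binding domain → cannot satisfy Principle A.
*the musicians₃* c-commands the anaphor but is outside its binding domain → cannot satisfy Principle A.
*the senators₄* c-commands the anaphor within its binding domain → licit binder.
*the delegates₅* does not c-command the anaphor → cannot bind it.

{4}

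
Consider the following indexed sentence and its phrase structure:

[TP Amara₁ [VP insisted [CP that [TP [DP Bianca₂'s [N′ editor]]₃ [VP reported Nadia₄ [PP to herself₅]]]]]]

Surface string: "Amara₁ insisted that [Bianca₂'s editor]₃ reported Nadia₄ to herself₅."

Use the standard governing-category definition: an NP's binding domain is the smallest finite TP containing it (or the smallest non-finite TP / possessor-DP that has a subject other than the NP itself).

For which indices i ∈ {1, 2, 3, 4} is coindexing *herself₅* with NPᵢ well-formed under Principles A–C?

*herself* is an anaphor, so Principle A applies: it must be bound in its binding domain.
Binding domain of *herself₅*: the embedded TP, whose subject is [Bianca₂'s editor]₃.
*Amara₁* c-commands the anaphor but is outside its binding domain → cannot satisfy Principle A.
*Bianca₂* does not c-command the anaphor → cannot bind it.
*[Bianca₂'s editor]₃* c-commands the anaphor within its binding domain → licit binder.
*Nadia₄* c-commands the anaphor within its binding domain → licit binder.

{3, 4}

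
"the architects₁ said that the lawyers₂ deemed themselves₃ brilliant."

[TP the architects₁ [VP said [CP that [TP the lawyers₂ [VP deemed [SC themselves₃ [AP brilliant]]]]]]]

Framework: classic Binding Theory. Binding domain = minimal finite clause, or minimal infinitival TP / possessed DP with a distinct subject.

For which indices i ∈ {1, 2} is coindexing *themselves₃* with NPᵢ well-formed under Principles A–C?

*themselves* is an anaphor, so Principle A applies: it must be bound in its binding domain.
Binding domain of *themselves₃*: the embedded TP, whose subject is the lawyers₂.
*the architects₁* c-commands the anaphor but is outside its binding domain → cannot satisfy Principle A.
*the lawyers₂* c-commands the anaphor within its binding domain → licit binder.

{2}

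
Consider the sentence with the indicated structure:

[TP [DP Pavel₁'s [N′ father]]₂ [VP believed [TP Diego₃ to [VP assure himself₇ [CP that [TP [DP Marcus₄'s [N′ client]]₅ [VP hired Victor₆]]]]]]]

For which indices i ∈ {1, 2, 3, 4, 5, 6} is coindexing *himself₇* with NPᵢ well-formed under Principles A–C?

{3}

*himself* is an anaphor, so Principle A applies: it must be bound in its binding domain.
Binding domain of *himself₇*: the embedded TP, whose subject is Diego₃.
*Pavel₁* does not c-command the anaphor → cannot bind it.
*[Pavel₁'s father]₂* c-commands the anaphor but is outside its binding domain → cannot satisfy Principle A.
*Diego₃* c-commands the anaphor within its binding domain → licit binder.
*Marcus₄* does not c-command the anaphor → cannot bind it.
*[Marcus₄'s client]₅* does not c-command the anaphor → cannot bind it.
*Victor₆* does not c-command the anaphor → cannot bind it.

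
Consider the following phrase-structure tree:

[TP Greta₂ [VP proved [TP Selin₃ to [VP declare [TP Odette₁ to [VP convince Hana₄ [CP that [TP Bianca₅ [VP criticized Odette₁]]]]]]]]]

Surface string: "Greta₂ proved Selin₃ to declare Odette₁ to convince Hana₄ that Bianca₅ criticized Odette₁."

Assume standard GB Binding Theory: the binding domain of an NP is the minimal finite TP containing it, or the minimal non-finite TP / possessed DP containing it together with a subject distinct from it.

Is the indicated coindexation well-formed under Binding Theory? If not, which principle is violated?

The two coindexed NPs are *Odette₁* (the lower occurrence) and *Odette₁* (the higher occurrence).
*Odette₁* (the lower occurrence) is an R-expression. Principle C requires it to be free everywhere.
*Odette₁* (the higher occurrence) c-commands it and carries the same index.
The R-expression is bound → Principle C violation.

Principle C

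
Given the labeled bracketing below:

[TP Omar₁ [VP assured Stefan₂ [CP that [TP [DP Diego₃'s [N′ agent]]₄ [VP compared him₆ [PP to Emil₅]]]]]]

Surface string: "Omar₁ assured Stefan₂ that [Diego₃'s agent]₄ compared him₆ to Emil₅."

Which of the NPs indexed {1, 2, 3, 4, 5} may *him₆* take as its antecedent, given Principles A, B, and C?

*him* is a pronoun, so Principle B applies: it must be free in its binding domain.
Binding domain of *him₆*: the embedded TP, whose subject is [Diego₃'s agent]₄.
*Omar₁* c-commands the pronoun but from outside its binding domain, and is not c-commanded by it → coindexation permitted.
*Stefan₂* c-commands the pronoun but from outside its binding domain, and is not c-commanded by it → coindexation permitted.
*Diego₃* and the pronoun do not c-command one another → neither Principle B nor Principle C is at stake; coindexation permitted.
*[Diego₃'s agent]₄* c-commands the pronoun within its binding domain → coindexation would violate Principle B.
*Emil₅*: the pronoun c-commands this R-expression → coindexation would violate Principle C on *Emil₅*.

{1, 2, 3}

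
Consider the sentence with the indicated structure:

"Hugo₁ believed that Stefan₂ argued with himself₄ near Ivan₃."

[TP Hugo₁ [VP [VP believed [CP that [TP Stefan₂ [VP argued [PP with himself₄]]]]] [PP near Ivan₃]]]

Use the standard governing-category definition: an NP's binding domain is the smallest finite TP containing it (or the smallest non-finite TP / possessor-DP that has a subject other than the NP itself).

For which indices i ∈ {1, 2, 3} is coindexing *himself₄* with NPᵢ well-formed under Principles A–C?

*himself* is an anaphor, so Principle A applies: it must be bound in its binding domain.
Binding domain of *himself₄*: the embedded TP, whose subject is Stefan₂.
*Hugo₁* c-commands the anaphor but is outside its binding domain → cannot satisfy Principle A.
*Stefan₂* c-commands the anaphor within its binding domain → licit binder.
*Ivan₃* does not c-command the anaphor → cannot bind it.

{2}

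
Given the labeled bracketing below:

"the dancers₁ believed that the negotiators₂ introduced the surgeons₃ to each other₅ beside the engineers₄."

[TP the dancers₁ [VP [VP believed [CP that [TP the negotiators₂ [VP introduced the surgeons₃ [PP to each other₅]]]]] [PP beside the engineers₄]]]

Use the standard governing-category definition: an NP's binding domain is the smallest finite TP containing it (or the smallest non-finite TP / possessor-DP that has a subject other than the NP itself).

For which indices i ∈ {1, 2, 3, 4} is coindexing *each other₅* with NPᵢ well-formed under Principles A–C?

*each other* is an anaphor, so Principle A applies: it must be bound in its binding domain.
Binding domain of *each other₅*: the embedded TP, whose subject is the negotiators₂.
*the dancers₁* c-commands the anaphor but is outside its binding domain → cannot satisfy Principle A.
*the negotiators₂* c-commands the anaphor within its binding domain → licit binder.
*the surgeons₃* c-commands the anaphor within its binding domain → licit binder.
*the engineers₄* does not c-command the anaphor → cannot bind it.

{2, 3}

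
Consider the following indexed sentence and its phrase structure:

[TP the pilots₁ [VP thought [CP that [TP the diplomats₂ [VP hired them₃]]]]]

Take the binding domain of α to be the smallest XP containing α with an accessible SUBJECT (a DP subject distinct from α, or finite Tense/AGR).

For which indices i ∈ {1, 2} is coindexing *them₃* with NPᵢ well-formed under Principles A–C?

{1}

*them* is a pronoun, so Principle B applies: it must be free in its binding domain.
Binding domain of *them₃*: the embedded TP, whose subject is the diplomats₂.
*the pilots₁* c-commands the pronoun but from outside its binding domain, and is not c-commanded by it → coindexation permitted.
*the diplomats₂* c-commands the pronoun within its binding domain → coindexation would violate Principle B.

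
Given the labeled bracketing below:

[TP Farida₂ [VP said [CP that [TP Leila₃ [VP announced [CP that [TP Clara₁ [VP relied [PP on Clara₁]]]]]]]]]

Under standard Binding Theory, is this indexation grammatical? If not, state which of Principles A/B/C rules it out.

Principle C

The two coindexed NPs are *Clara₁* (the lower occurrence) and *Clara₁* (the higher occurrence).
*Clara₁* (the lower occurrence) is an R-expression. Principle C requires it to be free everywhere.
*Clara₁* (the higher occurrence) c-commands it and carries the same index.
The R-expression is bound → Principle C violation.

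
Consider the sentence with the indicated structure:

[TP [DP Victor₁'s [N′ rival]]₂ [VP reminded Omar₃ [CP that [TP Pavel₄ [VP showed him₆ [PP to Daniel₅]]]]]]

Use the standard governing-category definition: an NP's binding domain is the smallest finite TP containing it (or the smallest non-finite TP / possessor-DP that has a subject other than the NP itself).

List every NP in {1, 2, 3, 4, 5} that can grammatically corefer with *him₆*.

*him* is a pronoun, so Principle B applies: it must be free in its binding domain.
Binding domain of *him₆*: the embedded TP, whose subject is Pavel₄.
*Victor₁* and the pronoun do not c-command one another → neither Principle B nor Principle C is at stake; coindexation permitted.
*[Victor₁'s rival]₂* c-commands the pronoun but from outside its binding domain, and is not c-commanded by it → coindexation permitted.
*Omar₃* c-commands the pronoun but from outside its binding domain, and is not c-commanded by it → coindexation permitted.
*Pavel₄* c-commands the pronoun within its binding domain → coindexation would violate Principle B.
*Daniel₅*: the pronoun c-commands this R-expression → coindexation would violate Principle C on *Daniel₅*.

{1, 2, 3}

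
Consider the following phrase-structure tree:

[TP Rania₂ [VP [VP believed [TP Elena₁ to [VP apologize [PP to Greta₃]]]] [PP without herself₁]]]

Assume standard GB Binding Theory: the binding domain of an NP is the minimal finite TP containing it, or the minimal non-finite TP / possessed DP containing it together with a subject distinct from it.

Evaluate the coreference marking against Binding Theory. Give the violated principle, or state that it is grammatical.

Principle A

The two coindexed NPs are *Elena₁* and *herself₁*.
*herself₁* is an anaphor. Principle A requires it to be bound within its binding domain — the matrix TP, whose subject is Rania₂.
Within that domain it is c-commanded by *Rania₂*, which does not share its index.
*Elena₁* does not c-command the anaphor at all.
The anaphor is unbound in its domain → Principle A violation.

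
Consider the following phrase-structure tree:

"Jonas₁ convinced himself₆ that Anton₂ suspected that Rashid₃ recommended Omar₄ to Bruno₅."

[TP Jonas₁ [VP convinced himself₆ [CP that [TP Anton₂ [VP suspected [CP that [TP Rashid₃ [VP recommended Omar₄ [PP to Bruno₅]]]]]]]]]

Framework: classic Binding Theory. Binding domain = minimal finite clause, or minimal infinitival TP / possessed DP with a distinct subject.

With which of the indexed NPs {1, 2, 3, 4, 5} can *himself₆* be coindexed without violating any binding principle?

*himself* is an anaphor, so Principle A applies: it must be bound in its binding domain.
Binding domain of *himself₆*: the matrix TP, whose subject is Jonas₁.
*Jonas₁* c-commands the anaphor within its binding domain → licit binder.
*Anton₂* does not c-command the anaphor → cannot bind it.
*Rashid₃* does not c-command the anaphor → cannot bind it.
*Omar₄* does not c-command the anaphor → cannot bind it.
*Bruno₅* does not c-command the anaphor → cannot bind it.

{1}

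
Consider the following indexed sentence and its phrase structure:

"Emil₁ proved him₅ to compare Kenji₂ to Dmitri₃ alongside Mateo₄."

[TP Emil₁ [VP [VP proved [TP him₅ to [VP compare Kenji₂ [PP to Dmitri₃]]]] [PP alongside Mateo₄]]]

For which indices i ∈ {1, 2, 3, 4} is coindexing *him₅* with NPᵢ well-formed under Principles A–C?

*him* is a pronoun, so Principle B applies: it must be free in its binding domain.
Binding domain of *him₅*: the matrix TP, whose subject is Emil₁.
*Emil₁* c-commands the pronoun within its binding domain → coindexation would violate Principle B.
*Kenji₂*: the pronoun c-commands this R-expression → coindexation would violate Principle C on *Kenji₂*.
*Dmitri₃*: the pronoun c-commands this R-expression → coindexation would violate Principle C on *Dmitri₃*.
*Mateo₄* and the pronoun do not c-command one another → neither Principle B nor Principle C is at stake; coindexation permitted.

{4}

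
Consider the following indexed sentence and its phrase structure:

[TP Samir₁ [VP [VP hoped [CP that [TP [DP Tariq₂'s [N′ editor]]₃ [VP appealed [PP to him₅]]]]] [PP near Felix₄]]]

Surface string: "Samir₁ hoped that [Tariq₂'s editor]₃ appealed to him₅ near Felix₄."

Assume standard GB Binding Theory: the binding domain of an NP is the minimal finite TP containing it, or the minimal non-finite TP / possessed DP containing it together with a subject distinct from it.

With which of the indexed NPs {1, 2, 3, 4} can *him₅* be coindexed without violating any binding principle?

*him* is a pronoun, so Principle B applies: it must be free in its binding domain.
Binding domain of *him₅*: the embedded TP, whose subject is [Tariq₂'s editor]₃.
*Samir₁* c-commands the pronoun but from outside its binding domain, and is not c-commanded by it → coindexation permitted.
*Tariq₂* and the pronoun do not c-command one another → neither Principle B nor Principle C is at stake; coindexation permitted.
*[Tariq₂'s editor]₃* c-commands the pronoun within its binding domain → coindexation would violate Principle B.
*Felix₄* and the pronoun do not c-command one another → neither Principle B nor Principle C is at stake; coindexation permitted.

{1, 2, 4}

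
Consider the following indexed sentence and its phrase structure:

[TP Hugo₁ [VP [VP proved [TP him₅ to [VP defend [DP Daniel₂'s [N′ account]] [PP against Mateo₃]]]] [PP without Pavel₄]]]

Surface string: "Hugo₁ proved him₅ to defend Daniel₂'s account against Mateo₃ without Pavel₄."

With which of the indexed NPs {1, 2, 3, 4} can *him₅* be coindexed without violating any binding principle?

*him* is a pronoun, so Principle B applies: it must be free in its binding domain.
Binding domain of *him₅*: the matrix TP, whose subject is Hugo₁.
*Hugo₁* c-commands the pronoun within its binding domain → coindexation would violate Principle B.
*Daniel₂*: the pronoun c-commands this R-expression → coindexation would violate Principle C on *Daniel₂*.
*Mateo₃*: the pronoun c-commands this R-expression → coindexation would violate Principle C on *Mateo₃*.
*Pavel₄* and the pronoun do not c-command one another → neither Principle B nor Principle C is at stake; coindexation permitted.

{4}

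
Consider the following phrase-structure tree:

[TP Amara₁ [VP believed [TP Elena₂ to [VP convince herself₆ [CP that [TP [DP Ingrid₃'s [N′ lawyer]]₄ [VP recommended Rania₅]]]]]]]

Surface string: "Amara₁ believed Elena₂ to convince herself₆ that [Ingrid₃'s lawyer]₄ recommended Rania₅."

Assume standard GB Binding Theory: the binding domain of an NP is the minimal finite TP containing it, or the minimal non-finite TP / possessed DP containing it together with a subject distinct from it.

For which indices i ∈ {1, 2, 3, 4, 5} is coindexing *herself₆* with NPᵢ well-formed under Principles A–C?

{2}

*herself* is an anaphor, so Principle A applies: it must be bound in its binding domain.
Binding domain of *herself₆*: the embedded TP, whose subject is Elena₂.
*Amara₁* c-commands the anaphor but is outside its binding domain → cannot satisfy Principle A.
*Elena₂* c-commands the anaphor within its binding domain → licit binder.
*Ingrid₃* does not c-command the anaphor → cannot bind it.
*[Ingrid₃'s lawyer]₄* does not c-command the anaphor → cannot bind it.
*Rania₅* does not c-command the anaphor → cannot bind it.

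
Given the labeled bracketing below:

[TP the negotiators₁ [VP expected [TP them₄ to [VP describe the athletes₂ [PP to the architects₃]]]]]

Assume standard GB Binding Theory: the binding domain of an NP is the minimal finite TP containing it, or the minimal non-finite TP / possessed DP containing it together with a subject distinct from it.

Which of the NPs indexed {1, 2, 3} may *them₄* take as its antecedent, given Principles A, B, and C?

none

*them* is a pronoun, so Principle B applies: it must be free in its binding domain.
Binding domain of *them₄*: the matrix TP, whose subject is the negotiators₁.
*the negotiators₁* c-commands the pronoun within its binding domain → coindexation would violate Principle B.
*the athletes₂*: the pronoun c-commands this R-expression → coindexation would violate Principle C on *the athletes₂*.
*the architects₃*: the pronoun c-commands this R-expression → coindexation would violate Principle C on *the architects₃*.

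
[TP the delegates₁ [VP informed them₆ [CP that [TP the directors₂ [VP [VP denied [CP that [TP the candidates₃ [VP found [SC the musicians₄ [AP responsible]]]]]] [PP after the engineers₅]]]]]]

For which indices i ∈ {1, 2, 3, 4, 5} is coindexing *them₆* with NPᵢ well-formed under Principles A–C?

none

*them* is a pronoun, so Principle B applies: it must be free in its binding domain.
Binding domain of *them₆*: the matrix TP, whose subject is the delegates₁.
*the delegates₁* c-commands the pronoun within its binding domain → coindexation would violate Principle B.
*the directors₂*: the pronoun c-commands this R-expression → coindexation would violate Principle C on *the directors₂*.
*the candidates₃*: the pronoun c-commands this R-expression → coindexation would violate Principle C on *the candidates₃*.
*the musicians₄*: the pronoun c-commands this R-expression → coindexation would violate Principle C on *the musicians₄*.
*the engineers₅*: the pronoun c-commands this R-expression → coindexation would violate Principle C on *the engineers₅*.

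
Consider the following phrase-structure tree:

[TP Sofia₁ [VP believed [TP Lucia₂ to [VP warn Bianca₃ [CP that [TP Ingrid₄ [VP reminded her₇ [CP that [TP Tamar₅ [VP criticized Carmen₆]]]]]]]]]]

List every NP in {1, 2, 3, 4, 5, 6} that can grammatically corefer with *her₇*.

*her* is a pronoun, so Principle B applies: it must be free in its binding domain.
Binding domain of *her₇*: the embedded TP, whose subject is Ingrid₄.
*Sofia₁* c-commands the pronoun but from outside its binding domain, and is not c-commanded by it → coindexation permitted.
*Lucia₂* c-commands the pronoun but from outside its binding domain, and is not c-commanded by it → coindexation permitted.
*Bianca₃* c-commands the pronoun but from outside its binding domain, and is not c-commanded by it → coindexation permitted.
*Ingrid₄* c-commands the pronoun within its binding domain → coindexation would violate Principle B.
*Tamar₅*: the pronoun c-commands this R-expression → coindexation would violate Principle C on *Tamar₅*.
*Carmen₆*: the pronoun c-commands this R-expression → coindexation would violate Principle C on *Carmen₆*.

{1, 2, 3}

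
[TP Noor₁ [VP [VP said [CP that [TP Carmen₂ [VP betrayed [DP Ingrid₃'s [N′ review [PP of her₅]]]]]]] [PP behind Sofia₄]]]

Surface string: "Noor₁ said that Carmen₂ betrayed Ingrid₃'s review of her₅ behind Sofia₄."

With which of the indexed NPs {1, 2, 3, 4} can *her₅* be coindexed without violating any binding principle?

*her* is a pronoun, so Principle B applies: it must be free in its binding domain.
Binding domain of *her₅*: the possessed DP, whose subject is Ingrid₃.
*Noor₁* c-commands the pronoun but from outside its binding domain, and is not c-commanded by it → coindexation permitted.
*Carmen₂* c-commands the pronoun but from outside its binding domain, and is not c-commanded by it → coindexation permitted.
*Ingrid₃* c-commands the pronoun within its binding domain → coindexation would violate Principle B.
*Sofia₄* and the pronoun do not c-command one another → neither Principle B nor Principle C is at stake; coindexation permitted.

{1, 2, 4}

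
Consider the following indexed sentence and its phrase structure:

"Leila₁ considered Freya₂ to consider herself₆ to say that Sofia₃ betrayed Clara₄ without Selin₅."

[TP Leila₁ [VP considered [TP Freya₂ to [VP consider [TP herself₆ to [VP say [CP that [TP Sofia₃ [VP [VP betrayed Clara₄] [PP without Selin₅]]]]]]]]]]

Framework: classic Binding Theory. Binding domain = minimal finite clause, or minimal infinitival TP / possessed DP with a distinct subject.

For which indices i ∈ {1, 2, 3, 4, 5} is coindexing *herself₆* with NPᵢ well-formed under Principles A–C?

*herself* is an anaphor, so Principle A applies: it must be bound in its binding domain.
Binding domain of *herself₆*: the embedded TP, whose subject is Freya₂.
*Leila₁* c-commands the anaphor but is outside its binding domain → cannot satisfy Principle A.
*Freya₂* c-commands the anaphor within its binding domain → licit binder.
*Sofia₃* does not c-command the anaphor → cannot bind it.
*Clara₄* does not c-command the anaphor → cannot bind it.
*Selin₅* does not c-command the anaphor → cannot bind it.

{2}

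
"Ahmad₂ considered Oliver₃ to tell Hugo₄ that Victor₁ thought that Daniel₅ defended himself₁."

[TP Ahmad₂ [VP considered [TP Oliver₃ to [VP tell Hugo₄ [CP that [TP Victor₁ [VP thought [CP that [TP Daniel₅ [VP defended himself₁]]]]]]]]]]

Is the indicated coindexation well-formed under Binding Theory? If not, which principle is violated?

The two coindexed NPs are *Victor₁* and *himself₁*.
*himself₁* is an anaphor. Principle A requires it to be bound within its binding domain — the embedded TP, whose subject is Daniel₅.
Within that domain it is c-commanded by *Daniel₅*, which does not share its index.
*Victor₁* does c-command the anaphor, but from outside its binding domain.
The anaphor is unbound in its domain → Principle A violation.

Principle A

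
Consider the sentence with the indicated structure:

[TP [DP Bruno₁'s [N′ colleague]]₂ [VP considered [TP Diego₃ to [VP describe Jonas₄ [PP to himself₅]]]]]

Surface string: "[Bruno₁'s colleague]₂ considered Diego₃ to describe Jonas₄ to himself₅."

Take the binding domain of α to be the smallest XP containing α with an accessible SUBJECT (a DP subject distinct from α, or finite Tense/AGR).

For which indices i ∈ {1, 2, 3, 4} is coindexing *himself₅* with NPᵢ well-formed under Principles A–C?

{3, 4}

*himself* is an anaphor, so Principle A applies: it must be bound in its binding domain.
Binding domain of *himself₅*: the embedded TP, whose subject is Diego₃.
*Bruno₁* does not c-command the anaphor → cannot bind it.
*[Bruno₁'s colleague]₂* c-commands the anaphor but is outside its binding domain → cannot satisfy Principle A.
*Diego₃* c-commands the anaphor within its binding domain → licit binder.
*Jonas₄* c-commands the anaphor within its binding domain → licit binder.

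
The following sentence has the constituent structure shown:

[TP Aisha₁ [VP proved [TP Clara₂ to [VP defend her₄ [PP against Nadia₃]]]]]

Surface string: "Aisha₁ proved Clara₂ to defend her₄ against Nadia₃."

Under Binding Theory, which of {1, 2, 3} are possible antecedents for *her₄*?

*her* is a pronoun, so Principle B applies: it must be free in its binding domain.
Binding domain of *her₄*: the embedded TP, whose subject is Clara₂.
*Aisha₁* c-commands the pronoun but from outside its binding domain, and is not c-commanded by it → coindexation permitted.
*Clara₂* c-commands the pronoun within its binding domain → coindexation would violate Principle B.
*Nadia₃*: the pronoun c-commands this R-expression → coindexation would violate Principle C on *Nadia₃*.

{1}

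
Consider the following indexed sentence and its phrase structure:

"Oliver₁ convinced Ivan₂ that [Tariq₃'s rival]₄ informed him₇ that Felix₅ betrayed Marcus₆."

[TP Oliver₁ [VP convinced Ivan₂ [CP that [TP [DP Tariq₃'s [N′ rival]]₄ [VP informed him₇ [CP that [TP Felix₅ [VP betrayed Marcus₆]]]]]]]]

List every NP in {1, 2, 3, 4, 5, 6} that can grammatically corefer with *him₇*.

*him* is a pronoun, so Principle B applies: it must be free in its binding domain.
Binding domain of *him₇*: the embedded TP, whose subject is [Tariq₃'s rival]₄.
*Oliver₁* c-commands the pronoun but from outside its binding domain, and is not c-commanded by it → coindexation permitted.
*Ivan₂* c-commands the pronoun but from outside its binding domain, and is not c-commanded by it → coindexation permitted.
*Tariq₃* and the pronoun do not c-command one another → neither Principle B nor Principle C is at stake; coindexation permitted.
*[Tariq₃'s rival]₄* c-commands the pronoun within its binding domain → coindexation would violate Principle B.
*Felix₅*: the pronoun c-commands this R-expression → coindexation would violate Principle C on *Felix₅*.
*Marcus₆*: the pronoun c-commands this R-expression → coindexation would violate Principle C on *Marcus₆*.

{1, 2, 3}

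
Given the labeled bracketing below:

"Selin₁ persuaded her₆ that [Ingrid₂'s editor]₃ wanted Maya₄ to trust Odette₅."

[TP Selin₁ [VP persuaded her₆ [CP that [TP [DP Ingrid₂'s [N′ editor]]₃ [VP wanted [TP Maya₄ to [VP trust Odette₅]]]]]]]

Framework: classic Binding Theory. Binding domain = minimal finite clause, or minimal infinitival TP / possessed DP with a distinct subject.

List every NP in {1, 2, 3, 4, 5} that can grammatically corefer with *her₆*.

none

*her* is a pronoun, so Principle B applies: it must be free in its binding domain.
Binding domain of *her₆*: the matrix TP, whose subject is Selin₁.
*Selin₁* c-commands the pronoun within its binding domain → coindexation would violate Principle B.
*Ingrid₂*: the pronoun c-commands this R-expression → coindexation would violate Principle C on *Ingrid₂*.
*[Ingrid₂'s editor]₃*: the pronoun c-commands this R-expression → coindexation would violate Principle C on *[Ingrid₂'s editor]₃*.
*Maya₄*: the pronoun c-commands this R-expression → coindexation would violate Principle C on *Maya₄*.
*Odette₅*: the pronoun c-commands this R-expression → coindexation would violate Principle C on *Odette₅*.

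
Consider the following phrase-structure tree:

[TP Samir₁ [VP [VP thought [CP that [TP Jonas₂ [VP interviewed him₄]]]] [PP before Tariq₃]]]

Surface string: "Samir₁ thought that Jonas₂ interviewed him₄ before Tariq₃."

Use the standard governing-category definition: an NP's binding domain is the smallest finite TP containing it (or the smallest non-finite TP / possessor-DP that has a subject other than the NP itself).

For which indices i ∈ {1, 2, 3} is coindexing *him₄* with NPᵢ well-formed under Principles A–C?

*him* is a pronoun, so Principle B applies: it must be free in its binding domain.
Binding domain of *him₄*: the embedded TP, whose subject is Jonas₂.
*Samir₁* c-commands the pronoun but from outside its binding domain, and is not c-commanded by it → coindexation permitted.
*Jonas₂* c-commands the pronoun within its binding domain → coindexation would violate Principle B.
*Tariq₃* and the pronoun do not c-command one another → neither Principle B nor Principle C is at stake; coindexation permitted.

{1, 3}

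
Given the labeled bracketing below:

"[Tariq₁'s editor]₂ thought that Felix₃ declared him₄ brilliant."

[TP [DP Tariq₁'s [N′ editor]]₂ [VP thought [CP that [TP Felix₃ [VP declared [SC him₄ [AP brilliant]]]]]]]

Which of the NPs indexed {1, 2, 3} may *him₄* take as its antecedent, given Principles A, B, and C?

*him* is a pronoun, so Principle B applies: it must be free in its binding domain.
Binding domain of *him₄*: the embedded TP, whose subject is Felix₃.
*Tariq₁* and the pronoun do not c-command one another → neither Principle B nor Principle C is at stake; coindexation permitted.
*[Tariq₁'s editor]₂* c-commands the pronoun but from outside its binding domain, and is not c-commanded by it → coindexation permitted.
*Felix₃* c-commands the pronoun within its binding domain → coindexation would violate Principle B.

{1, 2}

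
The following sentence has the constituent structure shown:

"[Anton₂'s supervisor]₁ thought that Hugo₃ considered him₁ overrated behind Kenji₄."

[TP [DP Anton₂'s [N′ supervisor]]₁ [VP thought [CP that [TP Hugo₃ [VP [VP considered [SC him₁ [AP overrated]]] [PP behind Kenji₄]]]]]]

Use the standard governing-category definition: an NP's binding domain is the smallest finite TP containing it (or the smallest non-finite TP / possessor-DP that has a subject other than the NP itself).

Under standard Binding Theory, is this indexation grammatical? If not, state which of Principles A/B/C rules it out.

The two coindexed NPs are *[Anton₂'s supervisor]₁* and *him₁*.
*him₁* is a pronoun; its binding domain is the embedded TP, whose subject is Hugo₃. Within that domain it is c-commanded only by *Hugo₃*, which carries a different index — the pronoun is free locally, so Principle B holds.
*[Anton₂'s supervisor]₁* is an R-expression; *him₁* does not c-command it, and no other NP shares its index, so Principle C is satisfied.
All principles are respected.

grammatical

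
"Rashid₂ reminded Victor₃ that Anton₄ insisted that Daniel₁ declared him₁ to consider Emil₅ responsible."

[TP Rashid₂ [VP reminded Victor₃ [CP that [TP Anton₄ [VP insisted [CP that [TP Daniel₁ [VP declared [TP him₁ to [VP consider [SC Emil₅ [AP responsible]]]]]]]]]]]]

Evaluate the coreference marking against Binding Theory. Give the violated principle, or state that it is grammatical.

The two coindexed NPs are *Daniel₁* and *him₁*.
*him₁* is a pronoun. Its binding domain is the embedded TP, whose subject is Daniel₁.
*Daniel₁* c-commands it within that domain and carries the same index.
The pronoun is locally bound → Principle B violation.

Principle B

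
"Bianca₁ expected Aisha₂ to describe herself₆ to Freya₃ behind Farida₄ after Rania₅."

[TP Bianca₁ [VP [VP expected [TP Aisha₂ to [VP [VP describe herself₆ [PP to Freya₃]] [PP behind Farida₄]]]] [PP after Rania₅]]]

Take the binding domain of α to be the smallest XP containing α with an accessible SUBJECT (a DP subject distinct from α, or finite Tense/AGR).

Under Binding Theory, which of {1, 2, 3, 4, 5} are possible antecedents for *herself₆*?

{2}

*herself* is an anaphor, so Principle A applies: it must be bound in its binding domain.
Binding domain of *herself₆*: the embedded TP, whose subject is Aisha₂.
*Bianca₁* c-commands the anaphor but is outside its binding domain → cannot satisfy Principle A.
*Aisha₂* c-commands the anaphor within its binding domain → licit binder.
*Freya₃* does not c-command the anaphor → cannot bind it.
*Farida₄* does not c-command the anaphor → cannot bind it.
*Rania₅* does not c-command the anaphor → cannot bind it.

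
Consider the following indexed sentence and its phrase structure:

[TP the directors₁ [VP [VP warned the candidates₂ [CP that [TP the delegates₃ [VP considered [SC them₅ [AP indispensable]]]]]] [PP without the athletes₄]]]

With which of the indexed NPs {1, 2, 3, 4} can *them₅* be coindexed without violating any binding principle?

{1, 2, 4}

*them* is a pronoun, so Principle B applies: it must be free in its binding domain.
Binding domain of *them₅*: the embedded TP, whose subject is the delegates₃.
*the directors₁* c-commands the pronoun but from outside its binding domain, and is not c-commanded by it → coindexation permitted.
*the candidates₂* c-commands the pronoun but from outside its binding domain, and is not c-commanded by it → coindexation permitted.
*the delegates₃* c-commands the pronoun within its binding domain → coindexation would violate Principle B.
*the athletes₄* and the pronoun do not c-command one another → neither Principle B nor Principle C is at stake; coindexation permitted.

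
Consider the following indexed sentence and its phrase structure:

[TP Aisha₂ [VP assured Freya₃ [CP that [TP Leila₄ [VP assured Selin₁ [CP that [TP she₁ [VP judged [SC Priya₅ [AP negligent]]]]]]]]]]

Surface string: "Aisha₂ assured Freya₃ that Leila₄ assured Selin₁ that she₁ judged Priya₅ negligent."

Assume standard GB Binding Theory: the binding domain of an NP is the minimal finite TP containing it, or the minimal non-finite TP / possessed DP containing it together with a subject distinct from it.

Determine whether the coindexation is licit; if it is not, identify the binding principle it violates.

The two coindexed NPs are *Selin₁* and *she₁*.
*she₁* is a pronoun; nothing c-commands it within its binding domain (the embedded TP.), so Principle B holds trivially.
*Selin₁* is an R-expression; *she₁* does not c-command it, and no other NP shares its index, so Principle C is satisfied.
All principles are respected.

grammatical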